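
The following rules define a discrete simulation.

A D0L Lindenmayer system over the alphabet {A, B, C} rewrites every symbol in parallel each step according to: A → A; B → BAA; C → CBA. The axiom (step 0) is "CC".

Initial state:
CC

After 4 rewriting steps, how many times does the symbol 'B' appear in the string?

step 0: CC
step 1: CBACBA
step 2: CBABAAACBABAAA
step 3: CBABAAABAAAAACBABAAABAAAAA
step 4: CBABAAABAAAAABAAAAAAACBABAAABAAAAABAAAAAAA

8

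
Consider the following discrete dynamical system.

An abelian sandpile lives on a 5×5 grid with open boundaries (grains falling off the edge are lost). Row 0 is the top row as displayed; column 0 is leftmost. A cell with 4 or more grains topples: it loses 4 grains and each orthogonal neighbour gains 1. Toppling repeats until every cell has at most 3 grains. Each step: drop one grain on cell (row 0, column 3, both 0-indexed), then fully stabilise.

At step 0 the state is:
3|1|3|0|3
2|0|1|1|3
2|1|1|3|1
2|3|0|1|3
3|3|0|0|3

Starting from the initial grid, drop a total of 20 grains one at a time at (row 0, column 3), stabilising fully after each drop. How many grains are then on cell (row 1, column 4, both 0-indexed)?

3

t=0: 3|1|3|0|3
2|0|1|1|3
2|1|1|3|1
2|3|0|1|3
3|3|0|0|3
t=1: 3|1|3|1|3
2|0|1|1|3
2|1|1|3|1
2|3|0|1|3
3|3|0|0|3
t=2: 3|1|3|2|3
2|0|1|1|3
2|1|1|3|1
2|3|0|1|3
3|3|0|0|3
t=3: 3|1|3|3|3
2|0|1|1|3
2|1|1|3|1
2|3|0|1|3
3|3|0|0|3
t=4: 3|2|0|2|1
2|0|2|3|0
2|1|1|3|2
2|3|0|1|3
3|3|0|0|3
t=5: 3|2|0|3|1
2|0|2|3|0
2|1|1|3|2
2|3|0|1|3
3|3|0|0|3
t=6: 3|2|1|1|2
2|0|3|1|1
2|1|2|0|3
2|3|0|2|3
3|3|0|0|3
t=7: 3|2|1|2|2
2|0|3|1|1
2|1|2|0|3
2|3|0|2|3
3|3|0|0|3
t=8: 3|2|1|3|2
2|0|3|1|1
2|1|2|0|3
2|3|0|2|3
3|3|0|0|3
t=9: 3|2|2|0|3
2|0|3|2|1
2|1|2|0|3
2|3|0|2|3
3|3|0|0|3
t=10: 3|2|2|1|3
2|0|3|2|1
2|1|2|0|3
2|3|0|2|3
3|3|0|0|3
t=11: 3|2|2|2|3
2|0|3|2|1
2|1|2|0|3
2|3|0|2|3
3|3|0|0|3
t=12: 3|2|2|3|3
2|0|3|2|1
2|1|2|0|3
2|3|0|2|3
3|3|0|0|3
t=13: 3|2|3|1|0
2|0|3|3|2
2|1|2|0|3
2|3|0|2|3
3|3|0|0|3
t=14: 3|2|3|2|0
2|0|3|3|2
2|1|2|0|3
2|3|0|2|3
3|3|0|0|3
t=15: 3|2|3|3|0
2|0|3|3|2
2|1|2|0|3
2|3|0|2|3
3|3|0|0|3
t=16: 3|3|1|2|1
2|1|1|1|3
2|1|3|1|3
2|3|0|2|3
3|3|0|0|3
t=17: 3|3|1|3|1
2|1|1|1|3
2|1|3|1|3
2|3|0|2|3
3|3|0|0|3
t=18: 3|3|2|0|2
2|1|1|2|3
2|1|3|1|3
2|3|0|2|3
3|3|0|0|3
t=19: 3|3|2|1|2
2|1|1|2|3
2|1|3|1|3
2|3|0|2|3
3|3|0|0|3
t=20: 3|3|2|2|2
2|1|1|2|3
2|1|3|1|3
2|3|0|2|3
3|3|0|0|3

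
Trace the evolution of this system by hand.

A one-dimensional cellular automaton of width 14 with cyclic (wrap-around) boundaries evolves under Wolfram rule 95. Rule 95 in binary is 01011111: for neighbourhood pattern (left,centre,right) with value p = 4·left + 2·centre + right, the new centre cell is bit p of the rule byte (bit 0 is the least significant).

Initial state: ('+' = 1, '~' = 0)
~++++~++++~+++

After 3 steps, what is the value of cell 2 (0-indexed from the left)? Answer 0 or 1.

0

[0] ~++++~++++~+++
[1] ~+~~+~+~~+~+~+
[2] ~++++~++++~+~+
[3] ~+~~+~+~~+~+~+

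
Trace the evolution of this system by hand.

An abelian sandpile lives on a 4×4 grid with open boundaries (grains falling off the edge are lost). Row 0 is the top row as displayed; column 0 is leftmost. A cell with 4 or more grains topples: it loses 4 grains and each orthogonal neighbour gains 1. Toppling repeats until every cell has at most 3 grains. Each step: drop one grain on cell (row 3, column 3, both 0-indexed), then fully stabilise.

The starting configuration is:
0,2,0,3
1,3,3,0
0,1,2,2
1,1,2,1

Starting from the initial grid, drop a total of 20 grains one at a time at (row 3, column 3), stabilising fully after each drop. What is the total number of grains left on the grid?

k=0  0,2,0,3
1,3,3,0
0,1,2,2
1,1,2,1
k=1  0,2,0,3
1,3,3,0
0,1,2,2
1,1,2,2
k=2  0,2,0,3
1,3,3,0
0,1,2,2
1,1,2,3
k=3  0,2,0,3
1,3,3,0
0,1,2,3
1,1,3,0
k=4  0,2,0,3
1,3,3,0
0,1,2,3
1,1,3,1
k=5  0,2,0,3
1,3,3,0
0,1,2,3
1,1,3,2
k=6  0,2,0,3
1,3,3,0
0,1,2,3
1,1,3,3
k=7  0,3,1,3
2,0,1,2
0,3,1,1
1,2,1,2
k=8  0,3,1,3
2,0,1,2
0,3,1,1
1,2,1,3
k=9  0,3,1,3
2,0,1,2
0,3,1,2
1,2,2,0
k=10  0,3,1,3
2,0,1,2
0,3,1,2
1,2,2,1
k=11  0,3,1,3
2,0,1,2
0,3,1,2
1,2,2,2
k=12  0,3,1,3
2,0,1,2
0,3,1,2
1,2,2,3
k=13  0,3,1,3
2,0,1,2
0,3,1,3
1,2,3,0
k=14  0,3,1,3
2,0,1,2
0,3,1,3
1,2,3,1
k=15  0,3,1,3
2,0,1,2
0,3,1,3
1,2,3,2
k=16  0,3,1,3
2,0,1,2
0,3,1,3
1,2,3,3
k=17  0,3,1,3
2,0,1,3
0,3,3,0
1,3,0,2
k=18  0,3,1,3
2,0,1,3
0,3,3,0
1,3,0,3
k=19  0,3,1,3
2,0,1,3
0,3,3,1
1,3,1,0
k=20  0,3,1,3
2,0,1,3
0,3,3,1
1,3,1,1

26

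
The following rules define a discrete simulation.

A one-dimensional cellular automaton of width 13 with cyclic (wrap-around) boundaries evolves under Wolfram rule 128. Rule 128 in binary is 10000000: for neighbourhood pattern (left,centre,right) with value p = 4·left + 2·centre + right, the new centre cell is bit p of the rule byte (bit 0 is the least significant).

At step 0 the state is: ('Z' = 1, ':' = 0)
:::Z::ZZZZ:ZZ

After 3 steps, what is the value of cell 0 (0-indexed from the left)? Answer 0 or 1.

0

[0] :::Z::ZZZZ:ZZ
[1] :::::::ZZ::::
[2] :::::::::::::
[3] :::::::::::::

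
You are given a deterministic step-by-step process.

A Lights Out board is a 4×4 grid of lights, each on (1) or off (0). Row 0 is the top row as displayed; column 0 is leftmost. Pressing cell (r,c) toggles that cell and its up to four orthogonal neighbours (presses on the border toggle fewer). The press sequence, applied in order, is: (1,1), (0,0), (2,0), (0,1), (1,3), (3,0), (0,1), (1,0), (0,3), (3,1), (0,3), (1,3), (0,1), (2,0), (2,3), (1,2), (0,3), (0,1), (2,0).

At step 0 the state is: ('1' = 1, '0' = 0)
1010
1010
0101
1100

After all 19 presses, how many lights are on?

11

gen 0: 1010
1010
0101
1100
gen 1: 1110
0100
0001
1100
gen 2: 0010
1100
0001
1100
gen 3: 0010
0100
1101
0100
gen 4: 1100
0000
1101
0100
gen 5: 1101
0011
1100
0100
gen 6: 1101
0011
0100
1000
gen 7: 0011
0111
0100
1000
gen 8: 1011
1011
1100
1000
gen 9: 1000
1010
1100
1000
gen 10: 1000
1010
1000
0110
gen 11: 1011
1011
1000
0110
gen 12: 1010
1000
1001
0110
gen 13: 0100
1100
1001
0110
gen 14: 0100
0100
0101
1110
gen 15: 0100
0101
0110
1111
gen 16: 0110
0010
0100
1111
gen 17: 0101
0011
0100
1111
gen 18: 1011
0111
0100
1111
gen 19: 1011
1111
1000
0111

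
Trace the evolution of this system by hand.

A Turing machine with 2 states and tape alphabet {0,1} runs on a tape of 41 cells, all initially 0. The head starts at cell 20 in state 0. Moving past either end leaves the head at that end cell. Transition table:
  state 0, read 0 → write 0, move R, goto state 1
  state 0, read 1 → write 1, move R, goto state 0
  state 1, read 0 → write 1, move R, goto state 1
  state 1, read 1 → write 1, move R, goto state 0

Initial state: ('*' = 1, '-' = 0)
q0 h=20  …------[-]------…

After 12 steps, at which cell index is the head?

[0] q0 h=20  …------[-]------…
[1] q1 h=21  …------[-]------…
[2] q1 h=22  …-----*[-]------…
[3] q1 h=23  …----**[-]------…
[4] q1 h=24  …---***[-]------…
[5] q1 h=25  …--****[-]------…
[6] q1 h=26  …-*****[-]------…
[7] q1 h=27  …******[-]------…
[8] q1 h=28  …******[-]------…
[9] q1 h=29  …******[-]------…
[10] q1 h=30  …******[-]------…
[11] q1 h=31  …******[-]------…
[12] q1 h=32  …******[-]------…

32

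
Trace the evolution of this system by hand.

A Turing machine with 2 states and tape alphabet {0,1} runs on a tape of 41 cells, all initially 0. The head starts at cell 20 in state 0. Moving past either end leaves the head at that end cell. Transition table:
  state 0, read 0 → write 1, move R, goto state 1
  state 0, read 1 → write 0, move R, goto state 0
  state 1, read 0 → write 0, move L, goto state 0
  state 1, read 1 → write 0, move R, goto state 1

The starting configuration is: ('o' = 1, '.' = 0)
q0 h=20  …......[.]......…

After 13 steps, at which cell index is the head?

25

gen 0: q0 h=20  …......[.]......…
gen 1: q1 h=21  ….....o[.]......…
gen 2: q0 h=20  …......[o]......…
gen 3: q0 h=21  …......[.]......…
gen 4: q1 h=22  ….....o[.]......…
gen 5: q0 h=21  …......[o]......…
gen 6: q0 h=22  …......[.]......…
gen 7: q1 h=23  ….....o[.]......…
gen 8: q0 h=22  …......[o]......…
gen 9: q0 h=23  …......[.]......…
gen 10: q1 h=24  ….....o[.]......…
gen 11: q0 h=23  …......[o]......…
gen 12: q0 h=24  …......[.]......…
gen 13: q1 h=25  ….....o[.]......…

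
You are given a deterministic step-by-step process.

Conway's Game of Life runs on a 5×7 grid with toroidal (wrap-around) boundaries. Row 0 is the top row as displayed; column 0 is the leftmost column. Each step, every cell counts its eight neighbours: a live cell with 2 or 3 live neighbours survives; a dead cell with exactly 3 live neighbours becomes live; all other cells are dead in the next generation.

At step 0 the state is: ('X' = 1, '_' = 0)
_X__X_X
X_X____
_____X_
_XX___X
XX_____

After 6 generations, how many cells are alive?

10

k=0  _X__X_X
X_X____
_____X_
_XX___X
XX_____
k=1  __X___X
XX___XX
X_X___X
_XX___X
_____XX
k=2  _X_____
__X__X_
__X____
_XX____
_XX__XX
k=3  XX___XX
_XX____
__XX___
X__X___
_______
k=4  XXX___X
___X__X
___X___
__XX___
_X_____
k=5  _XX___X
_X_X__X
___XX__
__XX___
___X___
k=6  _X_X___
_X_XXX_
____X__
__X____
_X_X___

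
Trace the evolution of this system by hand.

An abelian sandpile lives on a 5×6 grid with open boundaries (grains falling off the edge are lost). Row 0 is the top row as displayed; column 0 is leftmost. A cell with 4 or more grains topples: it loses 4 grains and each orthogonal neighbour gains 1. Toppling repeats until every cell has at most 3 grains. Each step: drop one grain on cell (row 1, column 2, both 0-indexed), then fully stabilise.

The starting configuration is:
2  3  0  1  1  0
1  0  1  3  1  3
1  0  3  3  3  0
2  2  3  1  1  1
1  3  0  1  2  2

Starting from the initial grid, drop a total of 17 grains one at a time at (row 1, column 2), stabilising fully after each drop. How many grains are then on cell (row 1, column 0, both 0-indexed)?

3

t=0: 2  3  0  1  1  0
1  0  1  3  1  3
1  0  3  3  3  0
2  2  3  1  1  1
1  3  0  1  2  2
t=1: 2  3  0  1  1  0
1  0  2  3  1  3
1  0  3  3  3  0
2  2  3  1  1  1
1  3  0  1  2  2
t=2: 2  3  0  1  1  0
1  0  3  3  1  3
1  0  3  3  3  0
2  2  3  1  1  1
1  3  0  1  2  2
t=3: 2  3  1  2  1  0
1  1  2  1  3  3
1  1  2  2  0  1
2  3  0  3  2  1
1  3  1  1  2  2
t=4: 2  3  1  2  1  0
1  1  3  1  3  3
1  1  2  2  0  1
2  3  0  3  2  1
1  3  1  1  2  2
t=5: 2  3  2  2  1  0
1  2  0  2  3  3
1  1  3  2  0  1
2  3  0  3  2  1
1  3  1  1  2  2
t=6: 2  3  2  2  1  0
1  2  1  2  3  3
1  1  3  2  0  1
2  3  0  3  2  1
1  3  1  1  2  2
t=7: 2  3  2  2  1  0
1  2  2  2  3  3
1  1  3  2  0  1
2  3  0  3  2  1
1  3  1  1  2  2
t=8: 2  3  2  2  1  0
1  2  3  2  3  3
1  1  3  2  0  1
2  3  0  3  2  1
1  3  1  1  2  2
t=9: 2  3  3  2  1  0
1  3  1  3  3  3
1  2  0  3  0  1
2  3  1  3  2  1
1  3  1  1  2  2
t=10: 2  3  3  2  1  0
1  3  2  3  3  3
1  2  0  3  0  1
2  3  1  3  2  1
1  3  1  1  2  2
t=11: 2  3  3  2  1  0
1  3  3  3  3  3
1  2  0  3  0  1
2  3  1  3  2  1
1  3  1  1  2  2
t=12: 3  1  2  0  3  1
2  1  3  3  1  0
1  3  2  1  2  2
2  3  2  0  3  1
1  3  1  2  2  2
t=13: 3  1  3  1  3  1
2  2  1  0  2  0
1  3  3  2  2  2
2  3  2  0  3  1
1  3  1  2  2  2
t=14: 3  1  3  1  3  1
2  2  2  0  2  0
1  3  3  2  2  2
2  3  2  0  3  1
1  3  1  2  2  2
t=15: 3  1  3  1  3  1
2  2  3  0  2  0
1  3  3  2  2  2
2  3  2  0  3  1
1  3  1  2  2  2
t=16: 3  3  0  2  3  1
3  0  3  1  2  0
2  2  2  3  2  2
3  2  0  1  3  1
2  0  3  2  2  2
t=17: 3  3  1  2  3  1
3  1  0  2  2  0
2  2  3  3  2  2
3  2  0  1  3  1
2  0  3  2  2  2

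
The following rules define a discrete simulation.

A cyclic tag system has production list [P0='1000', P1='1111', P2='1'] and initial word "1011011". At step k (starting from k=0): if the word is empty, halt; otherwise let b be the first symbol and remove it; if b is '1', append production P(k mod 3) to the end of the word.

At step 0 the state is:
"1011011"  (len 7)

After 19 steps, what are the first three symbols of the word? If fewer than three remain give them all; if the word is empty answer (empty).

001

k=0  "1011011"  (len 7)
k=1  "0110111000"  (len 10)
k=2  "110111000"  (len 9)
k=3  "101110001"  (len 9)
k=4  "011100011000"  (len 12)
k=5  "11100011000"  (len 11)
k=6  "11000110001"  (len 11)
k=7  "10001100011000"  (len 14)
k=8  "00011000110001111"  (len 17)
k=9  "0011000110001111"  (len 16)
k=10  "011000110001111"  (len 15)
k=11  "11000110001111"  (len 14)
k=12  "10001100011111"  (len 14)
k=13  "00011000111111000"  (len 17)
k=14  "0011000111111000"  (len 16)
k=15  "011000111111000"  (len 15)
k=16  "11000111111000"  (len 14)
k=17  "10001111110001111"  (len 17)
k=18  "00011111100011111"  (len 17)
k=19  "0011111100011111"  (len 16)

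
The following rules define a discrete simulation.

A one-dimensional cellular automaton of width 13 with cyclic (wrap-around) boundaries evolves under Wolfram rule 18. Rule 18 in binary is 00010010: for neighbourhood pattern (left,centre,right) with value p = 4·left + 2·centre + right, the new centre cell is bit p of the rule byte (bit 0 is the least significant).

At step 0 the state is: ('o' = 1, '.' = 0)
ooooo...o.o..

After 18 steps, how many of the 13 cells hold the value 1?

t=0: ooooo...o.o..
t=1: .....o.o...oo
t=2: o...o...o.o..
t=3: .o.o.o.o...oo
t=4: ........o.o..
t=5: .......o...o.
t=6: ......o.o.o.o
t=7: o....o.......
t=8: .o..o.o.....o
t=9: ..oo...o...o.
t=10: .o..o.o.o.o.o
t=11: ..oo.........
t=12: .o..o........
t=13: o.oo.o.......
t=14: ......o.....o
t=15: o....o.o...o.
t=16: .o..o...o.o..
t=17: o.oo.o.o...o.
t=18: ........o.o..

2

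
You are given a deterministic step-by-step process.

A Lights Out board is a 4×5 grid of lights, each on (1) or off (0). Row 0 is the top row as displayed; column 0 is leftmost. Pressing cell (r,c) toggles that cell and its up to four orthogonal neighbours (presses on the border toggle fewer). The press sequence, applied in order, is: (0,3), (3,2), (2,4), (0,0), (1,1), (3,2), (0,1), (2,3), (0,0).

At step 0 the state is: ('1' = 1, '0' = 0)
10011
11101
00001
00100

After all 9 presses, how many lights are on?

7

k=0  10011
11101
00001
00100
k=1  10100
11111
00001
00100
k=2  10100
11111
00101
01010
k=3  10100
11110
00110
01011
k=4  01100
01110
00110
01011
k=5  00100
10010
01110
01011
k=6  00100
10010
01010
00101
k=7  11000
11010
01010
00101
k=8  11000
11000
01101
00111
k=9  00000
01000
01101
00111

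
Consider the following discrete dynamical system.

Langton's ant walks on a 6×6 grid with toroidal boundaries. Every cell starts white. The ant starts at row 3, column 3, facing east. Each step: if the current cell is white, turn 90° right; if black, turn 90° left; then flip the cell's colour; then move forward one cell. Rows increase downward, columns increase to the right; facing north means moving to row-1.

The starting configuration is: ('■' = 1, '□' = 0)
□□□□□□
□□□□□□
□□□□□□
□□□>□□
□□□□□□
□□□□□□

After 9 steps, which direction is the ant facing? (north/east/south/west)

north

[0] □□□□□□
□□□□□□
□□□□□□
□□□>□□
□□□□□□
□□□□□□
[1] □□□□□□
□□□□□□
□□□□□□
□□□■□□
□□□v□□
□□□□□□
[2] □□□□□□
□□□□□□
□□□□□□
□□□■□□
□□<■□□
□□□□□□
[3] □□□□□□
□□□□□□
□□□□□□
□□^■□□
□□■■□□
□□□□□□
[4] □□□□□□
□□□□□□
□□□□□□
□□■>□□
□□■■□□
□□□□□□
[5] □□□□□□
□□□□□□
□□□^□□
□□■□□□
□□■■□□
□□□□□□
[6] □□□□□□
□□□□□□
□□□■>□
□□■□□□
□□■■□□
□□□□□□
[7] □□□□□□
□□□□□□
□□□■■□
□□■□v□
□□■■□□
□□□□□□
[8] □□□□□□
□□□□□□
□□□■■□
□□■<■□
□□■■□□
□□□□□□
[9] □□□□□□
□□□□□□
□□□^■□
□□■■■□
□□■■□□
□□□□□□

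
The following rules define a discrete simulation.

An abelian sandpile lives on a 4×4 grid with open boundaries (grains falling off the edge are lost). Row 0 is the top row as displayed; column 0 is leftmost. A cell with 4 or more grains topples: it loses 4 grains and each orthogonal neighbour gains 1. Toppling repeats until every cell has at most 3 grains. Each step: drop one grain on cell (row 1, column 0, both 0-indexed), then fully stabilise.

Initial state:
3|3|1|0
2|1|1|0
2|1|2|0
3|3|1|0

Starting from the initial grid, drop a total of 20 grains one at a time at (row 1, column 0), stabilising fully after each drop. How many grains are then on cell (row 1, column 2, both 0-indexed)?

t=0: 3|3|1|0
2|1|1|0
2|1|2|0
3|3|1|0
t=1: 3|3|1|0
3|1|1|0
2|1|2|0
3|3|1|0
t=2: 1|0|2|0
1|3|1|0
3|1|2|0
3|3|1|0
t=3: 1|0|2|0
2|3|1|0
3|1|2|0
3|3|1|0
t=4: 1|0|2|0
3|3|1|0
3|1|2|0
3|3|1|0
t=5: 2|1|2|0
2|1|2|0
2|0|3|0
1|1|2|0
t=6: 2|1|2|0
3|1|2|0
2|0|3|0
1|1|2|0
t=7: 3|1|2|0
0|2|2|0
3|0|3|0
1|1|2|0
t=8: 3|1|2|0
1|2|2|0
3|0|3|0
1|1|2|0
t=9: 3|1|2|0
2|2|2|0
3|0|3|0
1|1|2|0
t=10: 3|1|2|0
3|2|2|0
3|0|3|0
1|1|2|0
t=11: 0|2|2|0
2|3|2|0
0|1|3|0
2|1|2|0
t=12: 0|2|2|0
3|3|2|0
0|1|3|0
2|1|2|0
t=13: 1|3|2|0
1|0|3|0
1|2|3|0
2|1|2|0
t=14: 1|3|2|0
2|0|3|0
1|2|3|0
2|1|2|0
t=15: 1|3|2|0
3|0|3|0
1|2|3|0
2|1|2|0
t=16: 2|3|2|0
0|1|3|0
2|2|3|0
2|1|2|0
t=17: 2|3|2|0
1|1|3|0
2|2|3|0
2|1|2|0
t=18: 2|3|2|0
2|1|3|0
2|2|3|0
2|1|2|0
t=19: 2|3|2|0
3|1|3|0
2|2|3|0
2|1|2|0
t=20: 3|3|2|0
0|2|3|0
3|2|3|0
2|1|2|0

3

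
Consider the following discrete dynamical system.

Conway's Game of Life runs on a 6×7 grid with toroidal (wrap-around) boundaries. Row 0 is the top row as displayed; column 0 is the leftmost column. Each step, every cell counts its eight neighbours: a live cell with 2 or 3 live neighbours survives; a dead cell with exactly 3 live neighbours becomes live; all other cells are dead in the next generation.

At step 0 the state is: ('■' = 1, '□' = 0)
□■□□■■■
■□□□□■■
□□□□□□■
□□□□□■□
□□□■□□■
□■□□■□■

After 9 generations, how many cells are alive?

step 0: □■□□■■■
■□□□□■■
□□□□□□■
□□□□□■□
□□□■□□■
□■□□■□■
step 1: □■□□■□□
□□□□■□□
■□□□□□□
□□□□□■■
■□□□■□■
□□■■■□■
step 2: □□■□■□□
□□□□□□□
□□□□□■■
□□□□□■□
■□□□■□□
□■■□■□■
step 3: □■■□□■□
□□□□□■□
□□□□□■■
□□□□■■□
■■□■■□■
■■■□■□□
step 4: ■□■■■■■
□□□□■■□
□□□□□□■
□□□■□□□
□□□□□□■
□□□□■□□
step 5: □□□□□□■
■□□□□□□
□□□□■■□
□□□□□□□
□□□□□□□
■□□□■□□
step 6: ■□□□□□■
□□□□□■■
□□□□□□□
□□□□□□□
□□□□□□□
□□□□□□□
step 7: ■□□□□■■
■□□□□■■
□□□□□□□
□□□□□□□
□□□□□□□
□□□□□□□
step 8: ■□□□□■□
■□□□□■□
□□□□□□■
□□□□□□□
□□□□□□□
□□□□□□■
step 9: ■□□□□■□
■□□□□■□
□□□□□□■
□□□□□□□
□□□□□□□
□□□□□□■

6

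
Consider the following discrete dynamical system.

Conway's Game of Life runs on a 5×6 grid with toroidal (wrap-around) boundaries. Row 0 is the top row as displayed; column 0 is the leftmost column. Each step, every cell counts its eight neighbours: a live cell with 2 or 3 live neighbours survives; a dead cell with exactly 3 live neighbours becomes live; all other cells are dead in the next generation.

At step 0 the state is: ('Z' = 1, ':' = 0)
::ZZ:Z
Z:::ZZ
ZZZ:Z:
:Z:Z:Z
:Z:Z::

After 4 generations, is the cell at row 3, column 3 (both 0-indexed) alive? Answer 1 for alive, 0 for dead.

k=0  ::ZZ:Z
Z:::ZZ
ZZZ:Z:
:Z:Z:Z
:Z:Z::
k=1  :ZZZ:Z
::::::
::Z:::
:::Z:Z
:Z:Z::
k=2  ZZ:ZZ:
:Z:Z::
::::::
:::ZZ:
:Z:Z::
k=3  ZZ:ZZ:
ZZ:ZZ:
::ZZZ:
::ZZZ:
ZZ:::Z
k=4  :::Z::
Z:::::
::::::
Z:::::
::::::

0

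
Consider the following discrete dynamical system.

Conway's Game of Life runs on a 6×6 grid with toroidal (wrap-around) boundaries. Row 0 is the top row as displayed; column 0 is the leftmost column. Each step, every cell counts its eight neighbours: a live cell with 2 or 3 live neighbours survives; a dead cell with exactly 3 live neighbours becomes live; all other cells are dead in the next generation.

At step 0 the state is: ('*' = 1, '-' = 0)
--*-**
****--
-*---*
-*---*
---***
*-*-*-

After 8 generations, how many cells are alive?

t=0: --*-**
****--
-*---*
-*---*
---***
*-*-*-
t=1: ----*-
---*--
----**
--*--*
-***--
***---
t=2: -***--
---*-*
---***
***--*
---*--
*-----
t=3: *****-
*----*
-*-*--
***--*
--*--*
-*-*--
t=4: ---**-
-----*
----*-
---***
---***
-----*
t=5: ----**
---*-*
---*--
------
*--*--
-----*
t=6: *----*
---*-*
----*-
------
------
*----*
t=7: ------
*----*
----*-
------
------
*----*
t=8: ------
-----*
-----*
------
------
------

2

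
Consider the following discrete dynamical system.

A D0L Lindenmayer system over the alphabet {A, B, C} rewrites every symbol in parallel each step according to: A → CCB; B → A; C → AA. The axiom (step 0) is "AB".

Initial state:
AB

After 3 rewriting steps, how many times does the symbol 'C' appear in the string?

10

gen 0: AB
gen 1: CCBA
gen 2: AAAAACCB
gen 3: CCBCCBCCBCCBCCBAAAAA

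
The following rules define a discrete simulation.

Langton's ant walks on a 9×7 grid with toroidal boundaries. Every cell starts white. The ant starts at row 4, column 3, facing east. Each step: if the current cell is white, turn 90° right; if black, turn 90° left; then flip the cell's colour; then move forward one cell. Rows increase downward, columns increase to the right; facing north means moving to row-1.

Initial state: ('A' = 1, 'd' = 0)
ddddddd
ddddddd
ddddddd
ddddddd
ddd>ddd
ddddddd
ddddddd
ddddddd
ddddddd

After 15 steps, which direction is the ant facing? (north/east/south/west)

south

t=0: ddddddd
ddddddd
ddddddd
ddddddd
ddd>ddd
ddddddd
ddddddd
ddddddd
ddddddd
t=1: ddddddd
ddddddd
ddddddd
ddddddd
dddAddd
dddvddd
ddddddd
ddddddd
ddddddd
t=2: ddddddd
ddddddd
ddddddd
ddddddd
dddAddd
dd<Addd
ddddddd
ddddddd
ddddddd
t=3: ddddddd
ddddddd
ddddddd
ddddddd
dd^Addd
ddAAddd
ddddddd
ddddddd
ddddddd
t=4: ddddddd
ddddddd
ddddddd
ddddddd
ddA>ddd
ddAAddd
ddddddd
ddddddd
ddddddd
t=5: ddddddd
ddddddd
ddddddd
ddd^ddd
ddAdddd
ddAAddd
ddddddd
ddddddd
ddddddd
t=6: ddddddd
ddddddd
ddddddd
dddA>dd
ddAdddd
ddAAddd
ddddddd
ddddddd
ddddddd
t=7: ddddddd
ddddddd
ddddddd
dddAAdd
ddAdvdd
ddAAddd
ddddddd
ddddddd
ddddddd
t=8: ddddddd
ddddddd
ddddddd
dddAAdd
ddA<Add
ddAAddd
ddddddd
ddddddd
ddddddd
t=9: ddddddd
ddddddd
ddddddd
ddd^Add
ddAAAdd
ddAAddd
ddddddd
ddddddd
ddddddd
t=10: ddddddd
ddddddd
ddddddd
dd<dAdd
ddAAAdd
ddAAddd
ddddddd
ddddddd
ddddddd
t=11: ddddddd
ddddddd
dd^dddd
ddAdAdd
ddAAAdd
ddAAddd
ddddddd
ddddddd
ddddddd
t=12: ddddddd
ddddddd
ddA>ddd
ddAdAdd
ddAAAdd
ddAAddd
ddddddd
ddddddd
ddddddd
t=13: ddddddd
ddddddd
ddAAddd
ddAvAdd
ddAAAdd
ddAAddd
ddddddd
ddddddd
ddddddd
t=14: ddddddd
ddddddd
ddAAddd
dd<AAdd
ddAAAdd
ddAAddd
ddddddd
ddddddd
ddddddd
t=15: ddddddd
ddddddd
ddAAddd
dddAAdd
ddvAAdd
ddAAddd
ddddddd
ddddddd
ddddddd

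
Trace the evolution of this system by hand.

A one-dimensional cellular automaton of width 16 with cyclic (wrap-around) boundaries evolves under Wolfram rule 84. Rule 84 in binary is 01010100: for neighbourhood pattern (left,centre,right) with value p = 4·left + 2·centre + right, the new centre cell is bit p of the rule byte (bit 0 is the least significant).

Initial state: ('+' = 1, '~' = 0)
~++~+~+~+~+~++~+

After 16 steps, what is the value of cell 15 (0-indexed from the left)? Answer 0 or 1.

step 0: ~++~+~+~+~+~++~+
step 1: ~~+~+~+~+~+~~+~+
step 2: +~+~+~+~+~++~+~+
step 3: +~+~+~+~+~~+~+~~
step 4: +~+~+~+~++~+~++~
step 5: +~+~+~+~~+~+~~+~
step 6: +~+~+~++~+~++~+~
step 7: +~+~+~~+~+~~+~+~
step 8: +~+~++~+~++~+~+~
step 9: +~+~~+~+~~+~+~+~
step 10: +~++~+~++~+~+~+~
step 11: +~~+~+~~+~+~+~+~
step 12: ++~+~++~+~+~+~+~
step 13: ~+~+~~+~+~+~+~+~
step 14: ~+~++~+~+~+~+~++
step 15: ~+~~+~+~+~+~+~~+
step 16: ~++~+~+~+~+~++~+

1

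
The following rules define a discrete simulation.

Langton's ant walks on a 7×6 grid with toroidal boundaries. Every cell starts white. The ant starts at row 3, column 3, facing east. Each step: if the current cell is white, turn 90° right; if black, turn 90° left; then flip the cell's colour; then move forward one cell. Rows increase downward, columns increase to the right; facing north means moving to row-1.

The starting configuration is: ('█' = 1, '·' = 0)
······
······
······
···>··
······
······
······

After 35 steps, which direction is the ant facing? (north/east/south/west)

south

0) ······
······
······
···>··
······
······
······
1) ······
······
······
···█··
···v··
······
······
2) ······
······
······
···█··
··<█··
······
······
3) ······
······
······
··^█··
··██··
······
······
4) ······
······
······
··█>··
··██··
······
······
5) ······
······
···^··
··█···
··██··
······
······
6) ······
······
···█>·
··█···
··██··
······
······
7) ······
······
···██·
··█·v·
··██··
······
······
8) ······
······
···██·
··█<█·
··██··
······
······
9) ······
······
···^█·
··███·
··██··
······
······
10) ······
······
··<·█·
··███·
··██··
······
······
11) ······
··^···
··█·█·
··███·
··██··
······
······
12) ······
··█>··
··█·█·
··███·
··██··
······
······
13) ······
··██··
··█v█·
··███·
··██··
······
······
14) ······
··██··
··<██·
··███·
··██··
······
······
15) ······
··██··
···██·
··v██·
··██··
······
······
16) ······
··██··
···██·
···>█·
··██··
······
······
17) ······
··██··
···^█·
····█·
··██··
······
······
18) ······
··██··
··<·█·
····█·
··██··
······
······
19) ······
··^█··
··█·█·
····█·
··██··
······
······
20) ······
·<·█··
··█·█·
····█·
··██··
······
······
21) ·^····
·█·█··
··█·█·
····█·
··██··
······
······
22) ·█>···
·█·█··
··█·█·
····█·
··██··
······
······
23) ·██···
·█v█··
··█·█·
····█·
··██··
······
······
24) ·██···
·<██··
··█·█·
····█·
··██··
······
······
25) ·██···
··██··
·v█·█·
····█·
··██··
······
······
26) ·██···
··██··
<██·█·
····█·
··██··
······
······
27) ·██···
^·██··
███·█·
····█·
··██··
······
······
28) ·██···
█>██··
███·█·
····█·
··██··
······
······
29) ·██···
████··
█v█·█·
····█·
··██··
······
······
30) ·██···
████··
█·>·█·
····█·
··██··
······
······
31) ·██···
██^█··
█···█·
····█·
··██··
······
······
32) ·██···
█<·█··
█···█·
····█·
··██··
······
······
33) ·██···
█··█··
█v··█·
····█·
··██··
······
······
34) ·██···
█··█··
<█··█·
····█·
··██··
······
······
35) ·██···
█··█··
·█··█·
v···█·
··██··
······
······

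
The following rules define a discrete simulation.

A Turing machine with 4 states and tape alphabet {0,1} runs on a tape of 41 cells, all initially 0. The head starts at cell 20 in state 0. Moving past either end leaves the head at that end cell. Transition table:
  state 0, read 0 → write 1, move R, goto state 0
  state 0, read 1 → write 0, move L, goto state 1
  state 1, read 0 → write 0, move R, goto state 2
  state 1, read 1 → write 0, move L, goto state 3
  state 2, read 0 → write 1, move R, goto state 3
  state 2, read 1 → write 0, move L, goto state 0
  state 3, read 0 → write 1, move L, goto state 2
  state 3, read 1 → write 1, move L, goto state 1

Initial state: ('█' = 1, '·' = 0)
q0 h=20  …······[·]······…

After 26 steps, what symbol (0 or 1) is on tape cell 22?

1

gen 0: q0 h=20  …······[·]······…
gen 1: q0 h=21  …·····█[·]······…
gen 2: q0 h=22  …····██[·]······…
gen 3: q0 h=23  …···███[·]······…
gen 4: q0 h=24  …··████[·]······…
gen 5: q0 h=25  …·█████[·]······…
gen 6: q0 h=26  …██████[·]······…
gen 7: q0 h=27  …██████[·]······…
gen 8: q0 h=28  …██████[·]······…
gen 9: q0 h=29  …██████[·]······…
gen 10: q0 h=30  …██████[·]······…
gen 11: q0 h=31  …██████[·]······…
gen 12: q0 h=32  …██████[·]······…
gen 13: q0 h=33  …██████[·]······…
gen 14: q0 h=34  …██████[·]······|
gen 15: q0 h=35  …██████[·]·····|
gen 16: q0 h=36  …██████[·]····|
gen 17: q0 h=37  …██████[·]···|
gen 18: q0 h=38  …██████[·]··|
gen 19: q0 h=39  …██████[·]·|
gen 20: q0 h=40  …██████[·]|
gen 21: q0 h=40  …██████[█]|
gen 22: q1 h=39  …██████[█]·|
gen 23: q3 h=38  …██████[█]··|
gen 24: q1 h=37  …██████[█]█··|
gen 25: q3 h=36  …██████[█]·█··|
gen 26: q1 h=35  …██████[█]█·█··|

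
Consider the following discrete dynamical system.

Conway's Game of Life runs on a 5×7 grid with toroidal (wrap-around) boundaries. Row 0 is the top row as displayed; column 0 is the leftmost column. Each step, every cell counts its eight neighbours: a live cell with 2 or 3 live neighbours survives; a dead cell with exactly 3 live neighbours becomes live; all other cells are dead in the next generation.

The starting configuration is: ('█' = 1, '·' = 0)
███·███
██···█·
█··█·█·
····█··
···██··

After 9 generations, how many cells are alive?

8

k=0  ███·███
██···█·
█··█·█·
····█··
···██··
k=1  ··█····
···█···
██···█·
·····█·
███···█
k=2  █·██···
·██····
····█·█
··█··█·
███···█
k=3  ···█··█
███····
·███·█·
··██·█·
█·····█
k=4  ··█···█
█···█·█
█·····█
█··█·█·
█·█████
k=5  ··█····
·█·····
·█··█··
··██···
█·█····
k=6  ··█····
·██····
·█·█···
··██···
··█····
k=7  ··██···
·█·█···
·█·█···
·█·█···
·██····
k=8  ···█···
·█·██··
██·██··
██·█···
·█·····
k=9  ···██··
██·····
·······
···██··
██·····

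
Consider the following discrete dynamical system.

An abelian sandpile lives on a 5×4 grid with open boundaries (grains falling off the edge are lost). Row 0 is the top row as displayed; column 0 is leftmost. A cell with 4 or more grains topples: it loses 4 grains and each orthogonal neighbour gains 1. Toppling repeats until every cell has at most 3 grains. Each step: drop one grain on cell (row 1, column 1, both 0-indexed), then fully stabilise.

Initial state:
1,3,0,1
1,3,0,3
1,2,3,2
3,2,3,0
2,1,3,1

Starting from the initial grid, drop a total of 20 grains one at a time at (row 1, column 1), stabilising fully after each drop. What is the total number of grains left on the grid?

42

[0] 1,3,0,1
1,3,0,3
1,2,3,2
3,2,3,0
2,1,3,1
[1] 2,0,1,1
2,1,1,3
1,3,3,2
3,2,3,0
2,1,3,1
[2] 2,0,1,1
2,2,1,3
1,3,3,2
3,2,3,0
2,1,3,1
[3] 2,0,1,1
2,3,1,3
1,3,3,2
3,2,3,0
2,1,3,1
[4] 2,1,1,1
3,1,3,3
3,2,1,3
0,1,2,1
3,3,0,2
[5] 2,1,1,1
3,2,3,3
3,2,1,3
0,1,2,1
3,3,0,2
[6] 2,1,1,1
3,3,3,3
3,2,1,3
0,1,2,1
3,3,0,2
[7] 3,2,2,2
1,3,2,1
1,1,0,1
1,2,3,2
3,3,0,2
[8] 3,3,2,2
2,0,3,1
1,2,0,1
1,2,3,2
3,3,0,2
[9] 3,3,2,2
2,1,3,1
1,2,0,1
1,2,3,2
3,3,0,2
[10] 3,3,2,2
2,2,3,1
1,2,0,1
1,2,3,2
3,3,0,2
[11] 3,3,2,2
2,3,3,1
1,2,0,1
1,2,3,2
3,3,0,2
[12] 1,2,0,3
0,3,1,2
2,3,1,1
1,2,3,2
3,3,0,2
[13] 1,3,0,3
1,1,2,2
3,0,2,1
1,3,3,2
3,3,0,2
[14] 1,3,0,3
1,2,2,2
3,0,2,1
1,3,3,2
3,3,0,2
[15] 1,3,0,3
1,3,2,2
3,0,2,1
1,3,3,2
3,3,0,2
[16] 2,0,1,3
2,1,3,2
3,1,2,1
1,3,3,2
3,3,0,2
[17] 2,0,1,3
2,2,3,2
3,1,2,1
1,3,3,2
3,3,0,2
[18] 2,0,1,3
2,3,3,2
3,1,2,1
1,3,3,2
3,3,0,2
[19] 2,1,2,3
3,1,0,3
3,2,3,1
1,3,3,2
3,3,0,2
[20] 2,1,2,3
3,2,0,3
3,2,3,1
1,3,3,2
3,3,0,2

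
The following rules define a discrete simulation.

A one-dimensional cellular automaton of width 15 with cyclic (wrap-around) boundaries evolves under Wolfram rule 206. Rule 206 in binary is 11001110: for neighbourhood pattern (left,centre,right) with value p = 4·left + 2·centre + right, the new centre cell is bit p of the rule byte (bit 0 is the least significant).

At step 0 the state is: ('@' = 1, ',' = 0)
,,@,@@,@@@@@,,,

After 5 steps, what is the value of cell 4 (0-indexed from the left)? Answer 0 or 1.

[0] ,,@,@@,@@@@@,,,
[1] ,@@,@@,@@@@@,,,
[2] @@@,@@,@@@@@,,,
[3] @@@,@@,@@@@@,,@
[4] @@@,@@,@@@@@,@@
[5] @@@,@@,@@@@@,@@

1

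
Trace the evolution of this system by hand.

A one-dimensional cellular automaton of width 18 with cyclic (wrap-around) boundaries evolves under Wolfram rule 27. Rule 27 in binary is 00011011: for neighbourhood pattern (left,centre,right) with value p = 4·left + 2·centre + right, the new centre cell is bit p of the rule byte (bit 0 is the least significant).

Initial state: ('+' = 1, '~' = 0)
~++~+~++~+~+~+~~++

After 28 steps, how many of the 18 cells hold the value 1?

step 0: ~++~+~++~+~+~+~~++
step 1: ~+~~~~+~~~~~~~+++~
step 2: +~++++~++++++++~~+
step 3: ~~+~~~~+~~~~~~~+++
step 4: ++~++++~++++++++~~
step 5: +~~+~~~~+~~~~~~~++
step 6: ~++~++++~++++++++~
step 7: ++~~+~~~~+~~~~~~~+
step 8: ~~++~++++~++++++++
step 9: +++~~+~~~~+~~~~~~~
step 10: +~~++~++++~+++++++
step 11: ~+++~~+~~~~+~~~~~~
step 12: ++~~++~++++~++++++
step 13: ~~+++~~+~~~~+~~~~~
step 14: +++~~++~++++~+++++
step 15: ~~~+++~~+~~~~+~~~~
step 16: ++++~~++~++++~++++
step 17: ~~~~+++~~+~~~~+~~~
step 18: +++++~~++~++++~+++
step 19: ~~~~~+++~~+~~~~+~~
step 20: ++++++~~++~++++~++
step 21: ~~~~~~+++~~+~~~~+~
step 22: +++++++~~++~++++~+
step 23: ~~~~~~~+++~~+~~~~+
step 24: ++++++++~~++~++++~
step 25: +~~~~~~~+++~~+~~~~
step 26: ~++++++++~~++~++++
step 27: ~+~~~~~~~+++~~+~~~
step 28: +~++++++++~~++~+++

14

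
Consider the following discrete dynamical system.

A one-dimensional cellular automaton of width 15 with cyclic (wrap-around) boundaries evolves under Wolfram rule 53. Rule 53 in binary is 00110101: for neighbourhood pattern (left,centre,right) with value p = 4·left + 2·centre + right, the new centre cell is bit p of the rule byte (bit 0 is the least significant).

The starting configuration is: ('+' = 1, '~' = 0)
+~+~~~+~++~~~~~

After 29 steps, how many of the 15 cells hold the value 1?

12

[0] +~+~~~+~++~~~~~
[1] +++++~++~~++++~
[2] ~~~~~+~~+~~~~~+
[3] ++++~++~+++++~+
[4] ~~~~+~~+~~~~~+~
[5] +++~++~+++++~++
[6] ~~~+~~+~~~~~+~~
[7] ++~++~+++++~+++
[8] ~~+~~+~~~~~+~~~
[9] +~++~+++++~++++
[10] ~+~~+~~~~~+~~~~
[11] ~++~+++++~+++++
[12] +~~+~~~~~+~~~~~
[13] ++~+++++~+++++~
[14] ~~+~~~~~+~~~~~+
[15] +~+++++~+++++~+
[16] ~+~~~~~+~~~~~+~
[17] ~+++++~+++++~++
[18] +~~~~~+~~~~~+~~
[19] +++++~+++++~++~
[20] ~~~~~+~~~~~+~~+
[21] ++++~+++++~++~+
[22] ~~~~+~~~~~+~~+~
[23] +++~+++++~++~++
[24] ~~~+~~~~~+~~+~~
[25] ++~+++++~++~+++
[26] ~~+~~~~~+~~+~~~
[27] +~+++++~++~++++
[28] ~+~~~~~+~~+~~~~
[29] ~+++++~++~+++++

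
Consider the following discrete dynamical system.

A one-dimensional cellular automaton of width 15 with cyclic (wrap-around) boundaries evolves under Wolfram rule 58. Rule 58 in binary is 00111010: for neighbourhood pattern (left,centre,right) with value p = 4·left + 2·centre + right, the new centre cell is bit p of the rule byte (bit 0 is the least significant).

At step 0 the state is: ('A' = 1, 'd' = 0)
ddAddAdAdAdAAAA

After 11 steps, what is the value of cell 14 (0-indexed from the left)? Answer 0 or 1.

step 0: ddAddAdAdAdAAAA
step 1: AAdAAdAdAdAAddd
step 2: AdAAdAdAdAAdAdA
step 3: dAAdAdAdAAdAdAA
step 4: AAdAdAdAAdAdAAd
step 5: AdAdAdAAdAdAAdA
step 6: dAdAdAAdAdAAdAA
step 7: AdAdAAdAdAAdAAd
step 8: dAdAAdAdAAdAAdA
step 9: AdAAdAdAAdAAdAd
step 10: dAAdAdAAdAAdAdA
step 11: AAdAdAAdAAdAdAd

0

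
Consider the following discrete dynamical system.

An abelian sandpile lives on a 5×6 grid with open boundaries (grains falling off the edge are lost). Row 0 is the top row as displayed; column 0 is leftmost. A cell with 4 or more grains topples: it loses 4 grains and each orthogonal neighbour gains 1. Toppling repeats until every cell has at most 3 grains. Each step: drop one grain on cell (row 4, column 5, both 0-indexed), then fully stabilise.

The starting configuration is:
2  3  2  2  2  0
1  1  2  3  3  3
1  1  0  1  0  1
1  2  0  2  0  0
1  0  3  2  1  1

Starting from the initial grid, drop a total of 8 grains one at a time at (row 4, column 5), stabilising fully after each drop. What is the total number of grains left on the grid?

k=0  2  3  2  2  2  0
1  1  2  3  3  3
1  1  0  1  0  1
1  2  0  2  0  0
1  0  3  2  1  1
k=1  2  3  2  2  2  0
1  1  2  3  3  3
1  1  0  1  0  1
1  2  0  2  0  0
1  0  3  2  1  2
k=2  2  3  2  2  2  0
1  1  2  3  3  3
1  1  0  1  0  1
1  2  0  2  0  0
1  0  3  2  1  3
k=3  2  3  2  2  2  0
1  1  2  3  3  3
1  1  0  1  0  1
1  2  0  2  0  1
1  0  3  2  2  0
k=4  2  3  2  2  2  0
1  1  2  3  3  3
1  1  0  1  0  1
1  2  0  2  0  1
1  0  3  2  2  1
k=5  2  3  2  2  2  0
1  1  2  3  3  3
1  1  0  1  0  1
1  2  0  2  0  1
1  0  3  2  2  2
k=6  2  3  2  2  2  0
1  1  2  3  3  3
1  1  0  1  0  1
1  2  0  2  0  1
1  0  3  2  2  3
k=7  2  3  2  2  2  0
1  1  2  3  3  3
1  1  0  1  0  1
1  2  0  2  0  2
1  0  3  2  3  0
k=8  2  3  2  2  2  0
1  1  2  3  3  3
1  1  0  1  0  1
1  2  0  2  0  2
1  0  3  2  3  1

45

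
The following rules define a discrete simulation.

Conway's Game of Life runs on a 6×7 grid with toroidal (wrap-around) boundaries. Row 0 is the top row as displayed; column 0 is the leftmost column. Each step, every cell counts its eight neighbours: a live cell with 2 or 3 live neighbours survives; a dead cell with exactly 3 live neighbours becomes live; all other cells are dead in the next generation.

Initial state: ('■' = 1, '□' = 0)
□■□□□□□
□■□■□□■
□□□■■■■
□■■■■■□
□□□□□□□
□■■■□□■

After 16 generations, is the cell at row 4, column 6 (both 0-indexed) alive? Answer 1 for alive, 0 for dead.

1

0) □■□□□□□
□■□■□□■
□□□■■■■
□■■■■■□
□□□□□□□
□■■■□□■
1) □■□■□□□
□□□■□□■
□■□□□□■
□□■□□□■
■□□□□■□
■■■□□□□
2) □■□■□□□
□□□□□□□
□□■□□■■
□■□□□■■
■□■□□□□
■□■□□□■
3) ■■■□□□□
□□■□□□□
■□□□□■■
□■■□□■□
□□■□□■□
■□■■□□■
4) ■□□□□□■
□□■□□□□
■□■□□■■
■■■□■■□
■□□□■■□
■□□■□□■
5) ■■□□□□■
□□□□□■□
■□■□■■□
□□■□□□□
□□■□□□□
□■□□■□□
6) ■■□□□■■
□□□□■■□
□■□■■■■
□□■□□□□
□■■■□□□
□■■□□□□
7) ■■■□■■■
□■■■□□□
□□■■□□■
■□□□□■□
□□□■□□□
□□□■□□■
8) □□□□■■■
□□□□□□□
■□□■■□■
□□■■■□■
□□□□■□■
□■□■□□■
9) ■□□□■■■
■□□■□□□
■□■□■□■
□□■□□□■
□□□□■□■
□□□■□□■
10) ■□□■■■□
□□□■□□□
■□■□□■■
□■□□□□■
■□□■□□■
□□□■□□□
11) □□■■□□□
■■■■□□□
■■■□□■■
□■■□□□□
■□■□□□■
■□■■□■□
12) ■□□□□□■
□□□□■□□
□□□□□□■
□□□■□■□
■□□□□□■
■□□□■□□
13) ■□□□□■■
■□□□□■■
□□□□■■□
■□□□□■□
■□□□■■■
□■□□□■□
14) □■□□■□□
■□□□□□□
■□□□■□□
■□□□□□□
■■□□■□□
□■□□□□□
15) ■■□□□□□
■■□□□□□
■■□□□□■
■□□□□□■
■■□□□□□
□■■□□□□
16) □□□□□□□
□□■□□□□
□□□□□□□
□□□□□□□
□□■□□□■
□□■□□□□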